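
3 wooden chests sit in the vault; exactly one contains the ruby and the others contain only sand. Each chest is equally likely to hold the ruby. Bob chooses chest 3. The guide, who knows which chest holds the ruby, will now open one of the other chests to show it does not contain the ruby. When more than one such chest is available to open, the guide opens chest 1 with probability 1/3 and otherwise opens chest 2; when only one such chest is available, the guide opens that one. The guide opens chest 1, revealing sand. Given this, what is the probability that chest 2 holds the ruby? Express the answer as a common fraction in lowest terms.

3/4

Apply Bayes' rule, conditioning on where the ruby actually is.
If it is in chest 1 (prior 1/3): the guide opened chest 1, so this case is ruled out; weight (1/3)·0 = 0.
If it is in chest 2 (prior 1/3): only chest 1 is available, probability 1; weight (1/3)·1 = 1/3.
If it is in chest 3 (prior 1/3): chest 1 is available, opened with probability 1/3; weight (1/3)·(1/3) = 1/9.
The weights sum to 4/9.
So P(the ruby in chest 2 | the guide opened chest 1) = (1/3) / (4/9) = 3/4.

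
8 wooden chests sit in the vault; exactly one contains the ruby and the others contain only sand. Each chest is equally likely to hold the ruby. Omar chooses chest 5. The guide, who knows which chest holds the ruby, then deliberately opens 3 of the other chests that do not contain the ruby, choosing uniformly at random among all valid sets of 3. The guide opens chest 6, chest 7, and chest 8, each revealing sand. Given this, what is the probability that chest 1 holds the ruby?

7/32

Apply Bayes' rule, conditioning on where the ruby actually is.
If it is in any of chests 1, 2, 3, and 4 (prior 1/8 each): the guide has 20 equally likely choices, so probability 1/20; weight (1/8)·(1/20) = 1/160 each.
If it is in chest 5 (prior 1/8): the guide has 35 equally likely choices, so probability 1/35; weight (1/8)·(1/35) = 1/280.
If it is in any of chests 6, 7, and 8 (prior 1/8 each): that chest was opened and seen not to hold the prize — ruled out; weight (1/8)·0 = 0 each.
The weights sum to 1/35.
So P(the ruby in chest 1 | the guide opened chest 6, chest 7, and chest 8) = (1/160) / (1/35) = 7/32.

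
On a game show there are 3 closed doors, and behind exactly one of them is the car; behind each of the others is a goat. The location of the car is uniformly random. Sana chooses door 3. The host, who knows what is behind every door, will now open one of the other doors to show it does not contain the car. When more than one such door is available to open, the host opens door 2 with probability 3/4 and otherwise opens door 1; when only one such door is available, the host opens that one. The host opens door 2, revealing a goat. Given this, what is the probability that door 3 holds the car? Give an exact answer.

3/7

Condition on the true location of the car.
If it is behind door 1 (prior 1/3): only door 2 is available, probability 1; weight (1/3)·1 = 1/3.
If it is behind door 2 (prior 1/3): the host opened door 2, so this case is ruled out; weight (1/3)·0 = 0.
If it is behind door 3 (prior 1/3): door 2 is available, opened with probability 3/4; weight (1/3)·(3/4) = 1/4.
The weights sum to 7/12.
So P(the car behind door 3 | the host opened door 2) = (1/4) / (7/12) = 3/7.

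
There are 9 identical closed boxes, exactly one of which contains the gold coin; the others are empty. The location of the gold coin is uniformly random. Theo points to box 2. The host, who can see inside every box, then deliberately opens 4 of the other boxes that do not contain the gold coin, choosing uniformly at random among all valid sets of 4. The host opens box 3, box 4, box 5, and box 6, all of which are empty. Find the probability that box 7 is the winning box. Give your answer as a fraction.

Consider each possible location of the gold coin in turn.
If it is in any of boxes 1, 7, 8, and 9 (prior 1/9 each): the host has 35 equally likely choices, so probability 1/35; weight (1/9)·(1/35) = 1/315 each.
If it is in box 2 (prior 1/9): the host has 70 equally likely choices, so probability 1/70; weight (1/9)·(1/70) = 1/630.
If it is in any of boxes 3, 4, 5, and 6 (prior 1/9 each): that box was opened and seen not to hold the prize — ruled out; weight (1/9)·0 = 0 each.
The weights sum to 1/70.
So P(the gold coin in box 7 | the host opened box 3, box 4, box 5, and box 6) = (1/315) / (1/70) = 2/9.

2/9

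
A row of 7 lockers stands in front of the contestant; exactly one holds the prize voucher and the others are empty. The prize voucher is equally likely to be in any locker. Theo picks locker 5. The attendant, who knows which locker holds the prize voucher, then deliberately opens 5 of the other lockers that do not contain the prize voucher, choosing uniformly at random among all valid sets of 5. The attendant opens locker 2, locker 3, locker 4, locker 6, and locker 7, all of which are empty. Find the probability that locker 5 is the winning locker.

1/7

Consider each possible location of the prize voucher in turn.
If it is in locker 1 (prior 1/7): the attendant has no choice, probability 1; weight (1/7)·1 = 1/7.
If it is in any of lockers 2, 3, 4, 6, and 7 (prior 1/7 each): that locker was opened and seen not to hold the prize — ruled out; weight (1/7)·0 = 0 each.
If it is in locker 5 (prior 1/7): the attendant has 6 equally likely choices, so probability 1/6; weight (1/7)·(1/6) = 1/42.
The weights sum to 1/6.
So P(the prize voucher in locker 5 | the attendant opened locker 2, locker 3, locker 4, locker 6, and locker 7) = (1/42) / (1/6) = 1/7.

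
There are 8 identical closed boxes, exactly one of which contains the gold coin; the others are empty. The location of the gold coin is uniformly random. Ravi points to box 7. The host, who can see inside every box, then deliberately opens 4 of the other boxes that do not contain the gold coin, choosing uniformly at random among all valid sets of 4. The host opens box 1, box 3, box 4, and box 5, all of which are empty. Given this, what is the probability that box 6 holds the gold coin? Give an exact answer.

Consider each possible location of the gold coin in turn.
If it is in any of boxes 1, 3, 4, and 5 (prior 1/8 each): that box was opened and seen not to hold the prize — ruled out; weight (1/8)·0 = 0 each.
If it is in any of boxes 2, 6, and 8 (prior 1/8 each): the host has 15 equally likely choices, so probability 1/15; weight (1/8)·(1/15) = 1/120 each.
If it is in box 7 (prior 1/8): the host has 35 equally likely choices, so probability 1/35; weight (1/8)·(1/35) = 1/280.
The weights sum to 1/35.
So P(the gold coin in box 6 | the host opened box 1, box 3, box 4, and box 5) = (1/120) / (1/35) = 7/24.

7/24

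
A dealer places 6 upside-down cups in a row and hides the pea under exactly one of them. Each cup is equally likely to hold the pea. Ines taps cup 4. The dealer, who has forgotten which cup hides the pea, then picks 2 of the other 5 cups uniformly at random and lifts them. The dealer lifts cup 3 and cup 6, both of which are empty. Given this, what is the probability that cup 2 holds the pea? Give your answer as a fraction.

1/4

Consider each possible location of the pea in turn.
If it is under any of cups 1, 2, 4, and 5 (prior 1/6 each): the dealer picks exactly this set with probability 1/10 regardless, and none is the prize; weight (1/6)·(1/10) = 1/60 each.
If it is under either of cups 3 and 6 (prior 1/6 each): that cup was opened and seen not to hold the prize — ruled out; weight (1/6)·0 = 0 each.
The weights sum to 1/15.
So P(the pea under cup 2 | the dealer opened cup 3 and cup 6) = (1/60) / (1/15) = 1/4.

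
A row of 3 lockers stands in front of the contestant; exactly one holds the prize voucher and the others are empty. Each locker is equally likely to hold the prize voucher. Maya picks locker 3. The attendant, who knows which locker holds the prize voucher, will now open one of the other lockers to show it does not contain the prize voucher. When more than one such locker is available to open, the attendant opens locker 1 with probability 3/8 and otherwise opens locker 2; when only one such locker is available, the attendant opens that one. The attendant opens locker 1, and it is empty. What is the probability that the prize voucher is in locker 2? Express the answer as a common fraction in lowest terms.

Apply Bayes' rule, conditioning on where the prize voucher actually is.
If it is in locker 1 (prior 1/3): the attendant opened locker 1, so this case is ruled out; weight (1/3)·0 = 0.
If it is in locker 2 (prior 1/3): only locker 1 is available, probability 1; weight (1/3)·1 = 1/3.
If it is in locker 3 (prior 1/3): locker 1 is available, opened with probability 3/8; weight (1/3)·(3/8) = 1/8.
The weights sum to 11/24.
So P(the prize voucher in locker 2 | the attendant opened locker 1) = (1/3) / (11/24) = 8/11.

8/11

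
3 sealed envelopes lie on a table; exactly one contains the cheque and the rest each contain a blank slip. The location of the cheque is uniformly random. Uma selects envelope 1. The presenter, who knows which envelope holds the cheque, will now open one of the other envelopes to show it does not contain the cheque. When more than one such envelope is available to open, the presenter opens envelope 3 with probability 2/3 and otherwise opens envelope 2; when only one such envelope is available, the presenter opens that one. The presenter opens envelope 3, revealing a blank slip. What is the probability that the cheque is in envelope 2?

3/5

Condition on the true location of the cheque.
If it is in envelope 1 (prior 1/3): envelope 3 is available, opened with probability 2/3; weight (1/3)·(2/3) = 2/9.
If it is in envelope 2 (prior 1/3): only envelope 3 is available, probability 1; weight (1/3)·1 = 1/3.
If it is in envelope 3 (prior 1/3): the presenter opened envelope 3, so this case is ruled out; weight (1/3)·0 = 0.
The weights sum to 5/9.
So P(the cheque in envelope 2 | the presenter opened envelope 3) = (1/3) / (5/9) = 3/5.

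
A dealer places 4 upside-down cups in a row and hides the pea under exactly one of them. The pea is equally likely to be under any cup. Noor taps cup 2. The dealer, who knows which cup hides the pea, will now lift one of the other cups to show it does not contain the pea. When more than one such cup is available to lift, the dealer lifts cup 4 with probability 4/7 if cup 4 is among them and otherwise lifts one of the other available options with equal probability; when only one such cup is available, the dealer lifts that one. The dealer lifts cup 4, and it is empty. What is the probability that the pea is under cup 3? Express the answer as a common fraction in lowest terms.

Apply Bayes' rule, conditioning on where the pea actually is.
If it is under any of cups 1, 2, and 3 (prior 1/4 each): cup 4 is available, opened with probability 4/7; weight (1/4)·(4/7) = 1/7 each.
If it is under cup 4 (prior 1/4): the dealer opened cup 4, so this case is ruled out; weight (1/4)·0 = 0.
The weights sum to 3/7.
So P(the pea under cup 3 | the dealer opened cup 4) = (1/7) / (3/7) = 1/3.

1/3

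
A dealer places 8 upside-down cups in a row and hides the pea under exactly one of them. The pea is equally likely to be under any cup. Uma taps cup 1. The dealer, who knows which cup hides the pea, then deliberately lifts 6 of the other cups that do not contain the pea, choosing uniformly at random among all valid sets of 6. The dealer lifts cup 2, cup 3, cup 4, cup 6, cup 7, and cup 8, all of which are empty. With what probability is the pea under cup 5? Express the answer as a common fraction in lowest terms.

7/8

Condition on the true location of the pea.
If it is under cup 1 (prior 1/8): the dealer has 7 equally likely choices, so probability 1/7; weight (1/8)·(1/7) = 1/56.
If it is under any of cups 2, 3, 4, 6, 7, and 8 (prior 1/8 each): that cup was opened and seen not to hold the prize — ruled out; weight (1/8)·0 = 0 each.
If it is under cup 5 (prior 1/8): the dealer has no choice, probability 1; weight (1/8)·1 = 1/8.
The weights sum to 1/7.
So P(the pea under cup 5 | the dealer opened cup 2, cup 3, cup 4, cup 6, cup 7, and cup 8) = (1/8) / (1/7) = 7/8.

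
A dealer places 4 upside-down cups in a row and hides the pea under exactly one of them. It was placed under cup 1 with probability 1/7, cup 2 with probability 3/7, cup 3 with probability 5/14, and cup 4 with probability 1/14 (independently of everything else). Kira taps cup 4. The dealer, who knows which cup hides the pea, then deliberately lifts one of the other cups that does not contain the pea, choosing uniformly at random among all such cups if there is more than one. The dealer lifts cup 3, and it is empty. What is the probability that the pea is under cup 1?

3/13

Apply Bayes' rule, conditioning on where the pea actually is.
If it is under cup 1 (prior 1/7): the dealer has 2 equally likely choices, so probability 1/2; weight (1/7)·(1/2) = 1/14.
If it is under cup 2 (prior 3/7): the dealer has 2 equally likely choices, so probability 1/2; weight (3/7)·(1/2) = 3/14.
If it is under cup 3 (prior 5/14): the dealer opened cup 3, so this case is ruled out; weight (5/14)·0 = 0.
If it is under cup 4 (prior 1/14): the dealer has 3 equally likely choices, so probability 1/3; weight (1/14)·(1/3) = 1/42.
The weights sum to 13/42.
So P(the pea under cup 1 | the dealer opened cup 3) = (1/14) / (13/42) = 3/13.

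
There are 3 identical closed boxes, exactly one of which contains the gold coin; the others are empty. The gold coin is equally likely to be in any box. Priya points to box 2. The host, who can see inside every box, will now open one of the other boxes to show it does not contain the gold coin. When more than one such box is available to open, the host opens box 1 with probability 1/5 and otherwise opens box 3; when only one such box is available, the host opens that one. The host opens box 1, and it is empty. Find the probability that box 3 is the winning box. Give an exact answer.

Condition on the true location of the gold coin.
If it is in box 1 (prior 1/3): the host opened box 1, so this case is ruled out; weight (1/3)·0 = 0.
If it is in box 2 (prior 1/3): box 1 is available, opened with probability 1/5; weight (1/3)·(1/5) = 1/15.
If it is in box 3 (prior 1/3): only box 1 is available, probability 1; weight (1/3)·1 = 1/3.
The weights sum to 2/5.
So P(the gold coin in box 3 | the host opened box 1) = (1/3) / (2/5) = 5/6.

5/6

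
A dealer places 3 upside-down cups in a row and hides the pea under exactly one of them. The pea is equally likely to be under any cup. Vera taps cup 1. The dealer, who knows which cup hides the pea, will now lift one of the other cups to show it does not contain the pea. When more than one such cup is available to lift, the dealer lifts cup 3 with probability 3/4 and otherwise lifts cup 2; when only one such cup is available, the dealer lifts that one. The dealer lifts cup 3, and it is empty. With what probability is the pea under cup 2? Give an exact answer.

4/7

Condition on the true location of the pea.
If it is under cup 1 (prior 1/3): cup 3 is available, opened with probability 3/4; weight (1/3)·(3/4) = 1/4.
If it is under cup 2 (prior 1/3): only cup 3 is available, probability 1; weight (1/3)·1 = 1/3.
If it is under cup 3 (prior 1/3): the dealer opened cup 3, so this case is ruled out; weight (1/3)·0 = 0.
The weights sum to 7/12.
So P(the pea under cup 2 | the dealer opened cup 3) = (1/3) / (7/12) = 4/7.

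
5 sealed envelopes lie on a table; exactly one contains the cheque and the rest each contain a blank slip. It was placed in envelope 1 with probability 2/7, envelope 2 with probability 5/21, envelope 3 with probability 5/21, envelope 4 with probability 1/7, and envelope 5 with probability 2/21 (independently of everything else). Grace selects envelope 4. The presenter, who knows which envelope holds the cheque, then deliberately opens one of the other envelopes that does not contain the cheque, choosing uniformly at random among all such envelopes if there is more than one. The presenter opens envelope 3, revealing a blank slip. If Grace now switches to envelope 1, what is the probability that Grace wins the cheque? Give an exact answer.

24/61

Apply Bayes' rule, conditioning on where the cheque actually is.
If it is in envelope 1 (prior 2/7): the presenter has 3 equally likely choices, so probability 1/3; weight (2/7)·(1/3) = 2/21.
If it is in envelope 2 (prior 5/21): the presenter has 3 equally likely choices, so probability 1/3; weight (5/21)·(1/3) = 5/63.
If it is in envelope 3 (prior 5/21): the presenter opened envelope 3, so this case is ruled out; weight (5/21)·0 = 0.
If it is in envelope 4 (prior 1/7): the presenter has 4 equally likely choices, so probability 1/4; weight (1/7)·(1/4) = 1/28.
If it is in envelope 5 (prior 2/21): the presenter has 3 equally likely choices, so probability 1/3; weight (2/21)·(1/3) = 2/63.
The weights sum to 61/252.
So P(the cheque in envelope 1 | the presenter opened envelope 3) = (2/21) / (61/252) = 24/61.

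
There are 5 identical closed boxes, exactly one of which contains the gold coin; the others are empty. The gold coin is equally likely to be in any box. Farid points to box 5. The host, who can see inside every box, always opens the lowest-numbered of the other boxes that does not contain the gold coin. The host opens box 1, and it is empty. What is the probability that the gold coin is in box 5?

1/4

Apply Bayes' rule, conditioning on where the gold coin actually is.
If it is in box 1 (prior 1/5): the host opened box 1, so this case is ruled out; weight (1/5)·0 = 0.
If it is in any of boxes 2, 3, 4, and 5 (prior 1/5 each): box 1 is the lowest-numbered option available, probability 1; weight (1/5)·1 = 1/5 each.
The weights sum to 4/5.
So P(the gold coin in box 5 | the host opened box 1) = (1/5) / (4/5) = 1/4.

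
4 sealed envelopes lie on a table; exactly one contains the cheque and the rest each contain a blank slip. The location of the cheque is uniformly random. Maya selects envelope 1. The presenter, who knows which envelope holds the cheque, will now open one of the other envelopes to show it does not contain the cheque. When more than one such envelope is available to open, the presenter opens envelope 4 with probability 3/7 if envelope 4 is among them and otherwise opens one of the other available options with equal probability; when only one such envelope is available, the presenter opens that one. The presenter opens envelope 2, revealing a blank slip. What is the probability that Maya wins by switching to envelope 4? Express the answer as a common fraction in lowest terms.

Consider each possible location of the cheque in turn.
If it is in envelope 1 (prior 1/4): envelope 4 is available but not opened; envelope 2 gets probability (1 − 3/7)/2 = 2/7; weight (1/4)·(2/7) = 1/14.
If it is in envelope 2 (prior 1/4): the presenter opened envelope 2, so this case is ruled out; weight (1/4)·0 = 0.
If it is in envelope 3 (prior 1/4): envelope 4 is available but not opened, probability 4/7; weight (1/4)·(4/7) = 1/7.
If it is in envelope 4 (prior 1/4): envelope 4 holds the prize so is unavailable; the presenter chooses uniformly among the 2 others, probability 1/2; weight (1/4)·(1/2) = 1/8.
The weights sum to 19/56.
So P(the cheque in envelope 4 | the presenter opened envelope 2) = (1/8) / (19/56) = 7/19.

7/19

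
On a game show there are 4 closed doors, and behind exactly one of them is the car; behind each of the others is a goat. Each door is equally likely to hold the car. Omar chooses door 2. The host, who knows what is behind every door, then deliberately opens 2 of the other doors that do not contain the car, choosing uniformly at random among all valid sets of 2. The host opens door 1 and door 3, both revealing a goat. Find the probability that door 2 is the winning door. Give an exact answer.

1/4

Apply Bayes' rule, conditioning on where the car actually is.
If it is behind either of doors 1 and 3 (prior 1/4 each): that door was opened and seen not to hold the prize — ruled out; weight (1/4)·0 = 0 each.
If it is behind door 2 (prior 1/4): the host has 3 equally likely choices, so probability 1/3; weight (1/4)·(1/3) = 1/12.
If it is behind door 4 (prior 1/4): the host has no choice, probability 1; weight (1/4)·1 = 1/4.
The weights sum to 1/3.
So P(the car behind door 2 | the host opened door 1 and door 3) = (1/12) / (1/3) = 1/4.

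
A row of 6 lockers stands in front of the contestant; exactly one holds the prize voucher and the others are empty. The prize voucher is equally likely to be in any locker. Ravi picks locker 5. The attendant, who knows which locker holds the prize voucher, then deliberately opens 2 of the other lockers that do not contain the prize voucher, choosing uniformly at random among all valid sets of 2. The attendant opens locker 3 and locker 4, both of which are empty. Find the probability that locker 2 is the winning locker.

5/18

Condition on the true location of the prize voucher.
If it is in any of lockers 1, 2, and 6 (prior 1/6 each): the attendant has 6 equally likely choices, so probability 1/6; weight (1/6)·(1/6) = 1/36 each.
If it is in either of lockers 3 and 4 (prior 1/6 each): that locker was opened and seen not to hold the prize — ruled out; weight (1/6)·0 = 0 each.
If it is in locker 5 (prior 1/6): the attendant has 10 equally likely choices, so probability 1/10; weight (1/6)·(1/10) = 1/60.
The weights sum to 1/10.
So P(the prize voucher in locker 2 | the attendant opened locker 3 and locker 4) = (1/36) / (1/10) = 5/18.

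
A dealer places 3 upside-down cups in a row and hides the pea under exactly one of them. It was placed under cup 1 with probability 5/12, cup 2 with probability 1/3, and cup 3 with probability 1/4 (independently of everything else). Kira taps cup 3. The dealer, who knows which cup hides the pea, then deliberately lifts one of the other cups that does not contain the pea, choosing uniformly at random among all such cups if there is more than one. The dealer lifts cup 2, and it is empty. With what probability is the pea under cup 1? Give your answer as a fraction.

Condition on the true location of the pea.
If it is under cup 1 (prior 5/12): the dealer has no choice, probability 1; weight (5/12)·1 = 5/12.
If it is under cup 2 (prior 1/3): the dealer opened cup 2, so this case is ruled out; weight (1/3)·0 = 0.
If it is under cup 3 (prior 1/4): the dealer has 2 equally likely choices, so probability 1/2; weight (1/4)·(1/2) = 1/8.
The weights sum to 13/24.
So P(the pea under cup 1 | the dealer opened cup 2) = (5/12) / (13/24) = 10/13.

10/13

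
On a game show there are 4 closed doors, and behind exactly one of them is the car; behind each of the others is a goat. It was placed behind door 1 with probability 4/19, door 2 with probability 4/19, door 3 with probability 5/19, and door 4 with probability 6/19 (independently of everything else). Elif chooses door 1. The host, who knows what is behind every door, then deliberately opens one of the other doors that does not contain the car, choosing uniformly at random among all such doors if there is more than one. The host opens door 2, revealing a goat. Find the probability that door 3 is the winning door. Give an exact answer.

15/41

Condition on the true location of the car.
If it is behind door 1 (prior 4/19): the host has 3 equally likely choices, so probability 1/3; weight (4/19)·(1/3) = 4/57.
If it is behind door 2 (prior 4/19): the host opened door 2, so this case is ruled out; weight (4/19)·0 = 0.
If it is behind door 3 (prior 5/19): the host has 2 equally likely choices, so probability 1/2; weight (5/19)·(1/2) = 5/38.
If it is behind door 4 (prior 6/19): the host has 2 equally likely choices, so probability 1/2; weight (6/19)·(1/2) = 3/19.
The weights sum to 41/114.
So P(the car behind door 3 | the host opened door 2) = (5/38) / (41/114) = 15/41.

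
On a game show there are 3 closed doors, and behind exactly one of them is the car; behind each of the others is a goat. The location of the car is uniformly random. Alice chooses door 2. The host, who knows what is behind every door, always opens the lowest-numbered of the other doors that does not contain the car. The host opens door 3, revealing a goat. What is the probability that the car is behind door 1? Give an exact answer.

Consider each possible location of the car in turn.
If it is behind door 1 (prior 1/3): door 3 is the lowest-numbered option available, probability 1; weight (1/3)·1 = 1/3.
If it is behind door 2 (prior 1/3): the host would have opened door 1 instead, probability 0; weight (1/3)·0 = 0.
If it is behind door 3 (prior 1/3): the host opened door 3, so this case is ruled out; weight (1/3)·0 = 0.
The weights sum to 1/3.
So P(the car behind door 1 | the host opened door 3) = (1/3) / (1/3) = 1.

1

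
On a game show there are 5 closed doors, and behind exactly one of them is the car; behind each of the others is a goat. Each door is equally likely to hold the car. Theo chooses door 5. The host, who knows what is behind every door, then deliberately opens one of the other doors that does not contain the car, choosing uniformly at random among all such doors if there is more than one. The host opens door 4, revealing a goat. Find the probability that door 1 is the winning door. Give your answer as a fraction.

4/15

Condition on the true location of the car.
If it is behind any of doors 1, 2, and 3 (prior 1/5 each): the host has 3 equally likely choices, so probability 1/3; weight (1/5)·(1/3) = 1/15 each.
If it is behind door 4 (prior 1/5): the host opened door 4, so this case is ruled out; weight (1/5)·0 = 0.
If it is behind door 5 (prior 1/5): the host has 4 equally likely choices, so probability 1/4; weight (1/5)·(1/4) = 1/20.
The weights sum to 1/4.
So P(the car behind door 1 | the host opened door 4) = (1/15) / (1/4) = 4/15.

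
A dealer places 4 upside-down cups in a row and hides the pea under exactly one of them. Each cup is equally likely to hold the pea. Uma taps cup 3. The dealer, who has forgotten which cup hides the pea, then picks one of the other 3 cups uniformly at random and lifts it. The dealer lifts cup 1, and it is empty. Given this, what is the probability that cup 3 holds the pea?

Because the dealer chose which cup to lift without knowing where the pea is, the choice is independent of the prize location. Learning that cup 1 does not hold the pea simply rules out that one location and leaves the remaining 3 cups still equally likely by symmetry.
So P(the pea under cup 3) = 1/3.

1/3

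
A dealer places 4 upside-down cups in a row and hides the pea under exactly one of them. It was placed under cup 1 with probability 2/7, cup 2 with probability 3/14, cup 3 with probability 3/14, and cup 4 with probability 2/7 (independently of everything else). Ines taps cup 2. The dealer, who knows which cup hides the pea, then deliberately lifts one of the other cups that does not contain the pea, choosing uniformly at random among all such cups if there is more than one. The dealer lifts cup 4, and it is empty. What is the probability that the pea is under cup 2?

2/9

Consider each possible location of the pea in turn.
If it is under cup 1 (prior 2/7): the dealer has 2 equally likely choices, so probability 1/2; weight (2/7)·(1/2) = 1/7.
If it is under cup 2 (prior 3/14): the dealer has 3 equally likely choices, so probability 1/3; weight (3/14)·(1/3) = 1/14.
If it is under cup 3 (prior 3/14): the dealer has 2 equally likely choices, so probability 1/2; weight (3/14)·(1/2) = 3/28.
If it is under cup 4 (prior 2/7): the dealer opened cup 4, so this case is ruled out; weight (2/7)·0 = 0.
The weights sum to 9/28.
So P(the pea under cup 2 | the dealer opened cup 4) = (1/14) / (9/28) = 2/9.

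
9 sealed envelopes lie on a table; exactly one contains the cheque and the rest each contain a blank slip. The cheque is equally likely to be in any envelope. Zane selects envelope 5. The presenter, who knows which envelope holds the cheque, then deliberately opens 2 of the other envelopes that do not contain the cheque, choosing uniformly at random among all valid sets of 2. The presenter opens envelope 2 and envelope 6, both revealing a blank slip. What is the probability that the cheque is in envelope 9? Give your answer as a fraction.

4/27

Consider each possible location of the cheque in turn.
If it is in any of envelopes 1, 3, 4, 7, 8, and 9 (prior 1/9 each): the presenter has 21 equally likely choices, so probability 1/21; weight (1/9)·(1/21) = 1/189 each.
If it is in either of envelopes 2 and 6 (prior 1/9 each): that envelope was opened and seen not to hold the prize — ruled out; weight (1/9)·0 = 0 each.
If it is in envelope 5 (prior 1/9): the presenter has 28 equally likely choices, so probability 1/28; weight (1/9)·(1/28) = 1/252.
The weights sum to 1/28.
So P(the cheque in envelope 9 | the presenter opened envelope 2 and envelope 6) = (1/189) / (1/28) = 4/27.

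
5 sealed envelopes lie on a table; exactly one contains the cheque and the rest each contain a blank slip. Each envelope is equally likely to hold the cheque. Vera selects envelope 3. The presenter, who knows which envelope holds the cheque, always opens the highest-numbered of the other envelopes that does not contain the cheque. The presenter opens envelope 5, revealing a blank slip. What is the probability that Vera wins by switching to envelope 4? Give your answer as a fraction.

1/4

Consider each possible location of the cheque in turn.
If it is in any of envelopes 1, 2, 3, and 4 (prior 1/5 each): envelope 5 is the highest-numbered option available, probability 1; weight (1/5)·1 = 1/5 each.
If it is in envelope 5 (prior 1/5): the presenter opened envelope 5, so this case is ruled out; weight (1/5)·0 = 0.
The weights sum to 4/5.
So P(the cheque in envelope 4 | the presenter opened envelope 5) = (1/5) / (4/5) = 1/4.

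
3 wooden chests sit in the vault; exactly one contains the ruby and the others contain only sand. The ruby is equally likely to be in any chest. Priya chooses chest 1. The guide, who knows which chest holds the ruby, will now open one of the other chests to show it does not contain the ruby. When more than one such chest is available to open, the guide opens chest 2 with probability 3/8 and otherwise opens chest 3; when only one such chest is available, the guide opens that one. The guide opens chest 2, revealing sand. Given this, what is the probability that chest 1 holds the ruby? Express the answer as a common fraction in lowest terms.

Apply Bayes' rule, conditioning on where the ruby actually is.
If it is in chest 1 (prior 1/3): chest 2 is available, opened with probability 3/8; weight (1/3)·(3/8) = 1/8.
If it is in chest 2 (prior 1/3): the guide opened chest 2, so this case is ruled out; weight (1/3)·0 = 0.
If it is in chest 3 (prior 1/3): only chest 2 is available, probability 1; weight (1/3)·1 = 1/3.
The weights sum to 11/24.
So P(the ruby in chest 1 | the guide opened chest 2) = (1/8) / (11/24) = 3/11.

3/11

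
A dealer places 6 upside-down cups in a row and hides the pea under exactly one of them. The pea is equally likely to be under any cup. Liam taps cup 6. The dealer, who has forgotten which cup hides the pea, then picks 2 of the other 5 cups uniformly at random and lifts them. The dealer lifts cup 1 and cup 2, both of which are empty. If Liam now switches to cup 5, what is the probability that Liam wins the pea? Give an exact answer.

Consider each possible location of the pea in turn.
If it is under either of cups 1 and 2 (prior 1/6 each): that cup was opened and seen not to hold the prize — ruled out; weight (1/6)·0 = 0 each.
If it is under any of cups 3, 4, 5, and 6 (prior 1/6 each): the dealer picks exactly this set with probability 1/10 regardless, and none is the prize; weight (1/6)·(1/10) = 1/60 each.
The weights sum to 1/15.
So P(the pea under cup 5 | the dealer opened cup 1 and cup 2) = (1/60) / (1/15) = 1/4.

1/4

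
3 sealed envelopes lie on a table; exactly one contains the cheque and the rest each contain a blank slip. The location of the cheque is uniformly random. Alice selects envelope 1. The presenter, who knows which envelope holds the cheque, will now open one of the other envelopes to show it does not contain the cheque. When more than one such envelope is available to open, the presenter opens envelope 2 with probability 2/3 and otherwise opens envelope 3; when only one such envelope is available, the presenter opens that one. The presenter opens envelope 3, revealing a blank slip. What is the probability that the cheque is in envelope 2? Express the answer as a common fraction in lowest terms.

3/4

Consider each possible location of the cheque in turn.
If it is in envelope 1 (prior 1/3): envelope 2 is available but not opened, probability 1/3; weight (1/3)·(1/3) = 1/9.
If it is in envelope 2 (prior 1/3): only envelope 3 is available, probability 1; weight (1/3)·1 = 1/3.
If it is in envelope 3 (prior 1/3): the presenter opened envelope 3, so this case is ruled out; weight (1/3)·0 = 0.
The weights sum to 4/9.
So P(the cheque in envelope 2 | the presenter opened envelope 3) = (1/3) / (4/9) = 3/4.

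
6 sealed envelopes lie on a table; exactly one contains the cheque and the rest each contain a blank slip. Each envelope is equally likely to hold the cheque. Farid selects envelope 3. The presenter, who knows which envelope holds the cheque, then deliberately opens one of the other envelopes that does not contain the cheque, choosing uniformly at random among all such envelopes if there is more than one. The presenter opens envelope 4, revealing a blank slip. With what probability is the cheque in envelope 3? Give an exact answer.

1/6

Consider each possible location of the cheque in turn.
If it is in any of envelopes 1, 2, 5, and 6 (prior 1/6 each): the presenter has 4 equally likely choices, so probability 1/4; weight (1/6)·(1/4) = 1/24 each.
If it is in envelope 3 (prior 1/6): the presenter has 5 equally likely choices, so probability 1/5; weight (1/6)·(1/5) = 1/30.
If it is in envelope 4 (prior 1/6): the presenter opened envelope 4, so this case is ruled out; weight (1/6)·0 = 0.
The weights sum to 1/5.
So P(the cheque in envelope 3 | the presenter opened envelope 4) = (1/30) / (1/5) = 1/6.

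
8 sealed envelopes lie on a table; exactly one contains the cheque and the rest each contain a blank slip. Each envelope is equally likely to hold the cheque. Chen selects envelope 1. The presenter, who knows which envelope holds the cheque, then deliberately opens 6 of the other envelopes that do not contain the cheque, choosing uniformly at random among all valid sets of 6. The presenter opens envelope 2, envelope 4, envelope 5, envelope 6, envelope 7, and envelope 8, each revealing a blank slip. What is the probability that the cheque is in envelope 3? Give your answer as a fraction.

7/8

Apply Bayes' rule, conditioning on where the cheque actually is.
If it is in envelope 1 (prior 1/8): the presenter has 7 equally likely choices, so probability 1/7; weight (1/8)·(1/7) = 1/56.
If it is in any of envelopes 2, 4, 5, 6, 7, and 8 (prior 1/8 each): that envelope was opened and seen not to hold the prize — ruled out; weight (1/8)·0 = 0 each.
If it is in envelope 3 (prior 1/8): the presenter has no choice, probability 1; weight (1/8)·1 = 1/8.
The weights sum to 1/7.
So P(the cheque in envelope 3 | the presenter opened envelope 2, envelope 4, envelope 5, envelope 6, envelope 7, and envelope 8) = (1/8) / (1/7) = 7/8.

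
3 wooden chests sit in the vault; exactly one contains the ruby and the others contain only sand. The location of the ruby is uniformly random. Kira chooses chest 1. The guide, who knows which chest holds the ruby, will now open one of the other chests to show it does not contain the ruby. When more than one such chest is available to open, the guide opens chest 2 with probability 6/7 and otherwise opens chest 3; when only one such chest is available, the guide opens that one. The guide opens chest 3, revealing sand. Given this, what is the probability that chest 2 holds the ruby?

7/8

Condition on the true location of the ruby.
If it is in chest 1 (prior 1/3): chest 2 is available but not opened, probability 1/7; weight (1/3)·(1/7) = 1/21.
If it is in chest 2 (prior 1/3): only chest 3 is available, probability 1; weight (1/3)·1 = 1/3.
If it is in chest 3 (prior 1/3): the guide opened chest 3, so this case is ruled out; weight (1/3)·0 = 0.
The weights sum to 8/21.
So P(the ruby in chest 2 | the guide opened chest 3) = (1/3) / (8/21) = 7/8.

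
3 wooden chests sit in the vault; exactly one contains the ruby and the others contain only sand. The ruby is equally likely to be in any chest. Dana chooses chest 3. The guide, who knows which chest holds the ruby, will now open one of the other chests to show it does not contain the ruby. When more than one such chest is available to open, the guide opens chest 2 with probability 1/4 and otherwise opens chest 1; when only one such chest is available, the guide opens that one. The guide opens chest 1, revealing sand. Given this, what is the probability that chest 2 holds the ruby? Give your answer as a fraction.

Consider each possible location of the ruby in turn.
If it is in chest 1 (prior 1/3): the guide opened chest 1, so this case is ruled out; weight (1/3)·0 = 0.
If it is in chest 2 (prior 1/3): only chest 1 is available, probability 1; weight (1/3)·1 = 1/3.
If it is in chest 3 (prior 1/3): chest 2 is available but not opened, probability 3/4; weight (1/3)·(3/4) = 1/4.
The weights sum to 7/12.
So P(the ruby in chest 2 | the guide opened chest 1) = (1/3) / (7/12) = 4/7.

4/7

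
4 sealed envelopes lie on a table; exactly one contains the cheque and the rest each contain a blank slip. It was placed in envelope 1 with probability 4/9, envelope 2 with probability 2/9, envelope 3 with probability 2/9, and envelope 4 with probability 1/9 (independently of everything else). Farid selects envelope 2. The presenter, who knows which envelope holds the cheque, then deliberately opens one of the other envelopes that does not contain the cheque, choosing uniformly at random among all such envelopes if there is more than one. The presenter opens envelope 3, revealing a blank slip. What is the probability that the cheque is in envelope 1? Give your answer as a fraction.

Apply Bayes' rule, conditioning on where the cheque actually is.
If it is in envelope 1 (prior 4/9): the presenter has 2 equally likely choices, so probability 1/2; weight (4/9)·(1/2) = 2/9.
If it is in envelope 2 (prior 2/9): the presenter has 3 equally likely choices, so probability 1/3; weight (2/9)·(1/3) = 2/27.
If it is in envelope 3 (prior 2/9): the presenter opened envelope 3, so this case is ruled out; weight (2/9)·0 = 0.
If it is in envelope 4 (prior 1/9): the presenter has 2 equally likely choices, so probability 1/2; weight (1/9)·(1/2) = 1/18.
The weights sum to 19/54.
So P(the cheque in envelope 1 | the presenter opened envelope 3) = (2/9) / (19/54) = 12/19.

12/19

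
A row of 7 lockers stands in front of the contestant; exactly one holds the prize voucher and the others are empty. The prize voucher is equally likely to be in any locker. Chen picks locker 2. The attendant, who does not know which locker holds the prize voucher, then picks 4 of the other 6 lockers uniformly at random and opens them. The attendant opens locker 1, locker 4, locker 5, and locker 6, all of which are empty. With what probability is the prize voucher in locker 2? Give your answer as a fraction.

Consider each possible location of the prize voucher in turn.
If it is in any of lockers 1, 4, 5, and 6 (prior 1/7 each): that locker was opened and seen not to hold the prize — ruled out; weight (1/7)·0 = 0 each.
If it is in any of lockers 2, 3, and 7 (prior 1/7 each): the attendant picks exactly this set with probability 1/15 regardless, and none is the prize; weight (1/7)·(1/15) = 1/105 each.
The weights sum to 1/35.
So P(the prize voucher in locker 2 | the attendant opened locker 1, locker 4, locker 5, and locker 6) = (1/105) / (1/35) = 1/3.

1/3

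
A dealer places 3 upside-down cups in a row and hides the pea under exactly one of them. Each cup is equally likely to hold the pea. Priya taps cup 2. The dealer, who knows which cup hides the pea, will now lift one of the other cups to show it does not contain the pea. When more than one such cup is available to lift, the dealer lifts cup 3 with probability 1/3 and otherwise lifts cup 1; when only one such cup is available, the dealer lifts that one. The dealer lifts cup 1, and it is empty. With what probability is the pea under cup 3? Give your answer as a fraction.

3/5

Apply Bayes' rule, conditioning on where the pea actually is.
If it is under cup 1 (prior 1/3): the dealer opened cup 1, so this case is ruled out; weight (1/3)·0 = 0.
If it is under cup 2 (prior 1/3): cup 3 is available but not opened, probability 2/3; weight (1/3)·(2/3) = 2/9.
If it is under cup 3 (prior 1/3): only cup 1 is available, probability 1; weight (1/3)·1 = 1/3.
The weights sum to 5/9.
So P(the pea under cup 3 | the dealer opened cup 1) = (1/3) / (5/9) = 3/5.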